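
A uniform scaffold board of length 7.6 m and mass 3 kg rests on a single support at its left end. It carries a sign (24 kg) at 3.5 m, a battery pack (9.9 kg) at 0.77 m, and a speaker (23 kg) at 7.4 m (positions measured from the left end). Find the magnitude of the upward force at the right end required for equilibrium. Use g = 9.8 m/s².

Take moments about the left end.
Beam weight: 3 × 9.8 = 29.4 N down at 3.8 m → arm 3.8 m, τ = 29.4 × 3.8 = 111.7 N·m clockwise.
Sign: 24 × 9.8 = 235.2 N down at 3.5 m → arm 3.5 m, τ = 235.2 × 3.5 = 823.2 N·m clockwise.
Battery pack: 9.9 × 9.8 = 97.02 N down at 0.77 m → arm 0.77 m, τ = 97.02 × 0.77 = 74.71 N·m clockwise.
Speaker: 23 × 9.8 = 225.4 N down at 7.4 m → arm 7.4 m, τ = 225.4 × 7.4 = 1668 N·m clockwise.
Net moment of the loads = 2678 N·m clockwise.
The upward force F acts at the right end, arm 7.6 m, giving F × 7.6 counterclockwise.
Setting net torque to zero: F × 7.6 = 2678 → F = 2678 / 7.6 = 352 N.

F ≈ 352 N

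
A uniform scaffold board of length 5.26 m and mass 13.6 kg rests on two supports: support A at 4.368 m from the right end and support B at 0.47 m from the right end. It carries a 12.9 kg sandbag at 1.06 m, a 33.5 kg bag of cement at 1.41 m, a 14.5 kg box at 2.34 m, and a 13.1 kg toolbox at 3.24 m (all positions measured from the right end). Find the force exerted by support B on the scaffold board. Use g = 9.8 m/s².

R_B ≈ 527 N

About support A:
Beam weight: 13.6 × 9.8 = 133.3 N down at 2.63 m → arm 1.738 m, τ = 133.3 × 1.738 = 231.7 N·m clockwise.
Sandbag: 12.9 × 9.8 = 126.4 N down at 1.06 m → arm 3.308 m, τ = 126.4 × 3.308 = 418.1 N·m clockwise.
Bag of cement: 33.5 × 9.8 = 328.3 N down at 1.41 m → arm 2.958 m, τ = 328.3 × 2.958 = 971.1 N·m clockwise.
Box: 14.5 × 9.8 = 142.1 N down at 2.34 m → arm 2.028 m, τ = 142.1 × 2.028 = 288.2 N·m clockwise.
Toolbox: 13.1 × 9.8 = 128.4 N down at 3.24 m → arm 1.128 m, τ = 128.4 × 1.128 = 144.8 N·m clockwise.
Net load moment about support A = 2054 N·m clockwise.
Reaction R at support B is upward at 0.47 m, arm 3.898 m → moment R × 3.898 counterclockwise.
Balancing moments: R × 3.898 = 2054, giving R = 527 N.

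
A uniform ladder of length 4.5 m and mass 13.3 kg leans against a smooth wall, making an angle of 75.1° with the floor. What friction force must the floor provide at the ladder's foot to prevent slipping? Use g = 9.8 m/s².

f ≈ 17.3 N

Take moments about the foot of the ladder.
Ladder weight 13.3×9.8 = 130.3 N acts at 2.25 m along the ladder; its horizontal arm is 2.25·cos75.1° = 0.5785 m → τ = 75.38 N·m clockwise.
Wall normal N acts horizontally at the top; its moment arm is the height L sinθ = 4.5·sin75.1° = 4.349 m, counterclockwise.
For rotational equilibrium, N × 4.349 = 75.38, so N = 17.3 N.
ΣFx = 0: friction at the foot balances the wall's push, so f = N_wall = 17.3 N.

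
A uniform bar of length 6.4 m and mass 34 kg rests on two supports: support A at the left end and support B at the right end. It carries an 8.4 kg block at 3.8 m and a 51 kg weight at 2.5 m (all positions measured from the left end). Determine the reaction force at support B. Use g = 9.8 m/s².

R_B ≈ 411 N

Sum moments about support A (its reaction then has zero moment arm).
Beam weight: 34 × 9.8 = 333.2 N down at 3.2 m → arm 3.2 m, τ = 333.2 × 3.2 = 1066 N·m clockwise.
Block: 8.4 × 9.8 = 82.32 N down at 3.8 m → arm 3.8 m, τ = 82.32 × 3.8 = 312.8 N·m clockwise.
Weight: 51 × 9.8 = 499.8 N down at 2.5 m → arm 2.5 m, τ = 499.8 × 2.5 = 1250 N·m clockwise.
Net load moment about support A = 2629 N·m clockwise.
Reaction R at support B is upward at 6.4 m, arm 6.4 m → moment R × 6.4 counterclockwise.
Στ = 0 ⇒ R × 6.4 = 2629 ⇒ R = 411 N.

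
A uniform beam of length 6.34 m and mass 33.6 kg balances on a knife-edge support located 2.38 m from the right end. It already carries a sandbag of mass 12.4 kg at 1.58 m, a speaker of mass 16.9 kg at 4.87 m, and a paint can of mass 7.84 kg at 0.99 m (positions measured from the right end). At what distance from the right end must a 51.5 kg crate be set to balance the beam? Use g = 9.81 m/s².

Sum moments about the knife-edge support (at 2.38 m from the right end) (the support reaction has zero arm there).
Beam weight: 33.6 × 9.81 = 329.6 N down at 3.17 m → arm 0.79 m, τ = 329.6 × 0.79 = 260.4 N·m counterclockwise.
Sandbag: 12.4 × 9.81 = 121.6 N down at 1.58 m → arm 0.8 m, τ = 121.6 × 0.8 = 97.28 N·m clockwise.
Speaker: 16.9 × 9.81 = 165.8 N down at 4.87 m → arm 2.49 m, τ = 165.8 × 2.49 = 412.8 N·m counterclockwise.
Paint can: 7.84 × 9.81 = 76.91 N down at 0.99 m → arm 1.39 m, τ = 76.91 × 1.39 = 106.9 N·m clockwise.
Net moment of existing loads = 469 N·m counterclockwise.
The crate weighs 51.5 × 9.81 = 505.2 N and must supply an equal clockwise moment, so its lever arm about the knife-edge support is 469 / 505.2 = 0.928 m.
That puts it at 2.38 − 0.928 = 1.45 m from the right end.

x ≈ 1.45 m from the right end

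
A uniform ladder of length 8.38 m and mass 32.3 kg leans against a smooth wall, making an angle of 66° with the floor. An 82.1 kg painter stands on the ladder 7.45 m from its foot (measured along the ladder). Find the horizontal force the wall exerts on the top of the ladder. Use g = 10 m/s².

N_wall ≈ 397 N

Choose the foot of the ladder as the axis so the floor normal and friction both act there and drop out.
Ladder weight 32.3×10 = 323 N acts at 4.19 m along the ladder; its horizontal arm is 4.19·cos66° = 1.704 m → τ = 550.4 N·m clockwise.
Painter: 82.1×10 = 821 N at 7.45 m → arm 3.03 m → τ = 2488 N·m clockwise.
Wall normal N acts horizontally at the top; its moment arm is the height L sinθ = 8.38·sin66° = 7.656 m, counterclockwise.
Στ = 0 ⇒ N × 7.656 = 3038 ⇒ N = 397 N.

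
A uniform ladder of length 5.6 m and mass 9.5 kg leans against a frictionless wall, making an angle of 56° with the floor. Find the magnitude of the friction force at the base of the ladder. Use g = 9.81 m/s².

f ≈ 31.4 N

About the foot of the ladder:
Ladder weight 9.5×9.81 = 93.2 N acts at 2.8 m along the ladder; its horizontal arm is 2.8·cos56° = 1.566 m → τ = 146 N·m clockwise.
Wall normal N acts horizontally at the top; its moment arm is the height L sinθ = 5.6·sin56° = 4.643 m, counterclockwise.
For rotational equilibrium, N × 4.643 = 146, so N = 31.4 N.
ΣFx = 0: friction at the foot balances the wall's push, so f = N_wall = 31.4 N.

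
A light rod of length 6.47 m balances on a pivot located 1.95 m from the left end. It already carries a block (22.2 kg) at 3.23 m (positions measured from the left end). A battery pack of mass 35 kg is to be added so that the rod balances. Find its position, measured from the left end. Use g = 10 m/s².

Take moments about the pivot (at 1.95 m from the left end).
Block: 22.2 × 10 = 222 N down at 3.23 m → arm 1.28 m, τ = 222 × 1.28 = 284.2 N·m clockwise.
Net moment of existing loads = 284.2 N·m clockwise.
The battery pack weighs 35 × 10 = 350 N and must supply an equal counterclockwise moment, so its lever arm about the pivot is 284.2 / 350 = 0.812 m.
That puts it at 1.95 − 0.812 = 1.14 m from the left end.

x ≈ 1.14 m from the left end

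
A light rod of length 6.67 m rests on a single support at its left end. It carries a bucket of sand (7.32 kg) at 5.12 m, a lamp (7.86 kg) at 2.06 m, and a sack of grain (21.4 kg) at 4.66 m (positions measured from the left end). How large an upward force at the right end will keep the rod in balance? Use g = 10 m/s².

Taking torques about the left end:
Bucket of sand: 7.32 × 10 = 73.2 N down at 5.12 m → arm 5.12 m, τ = 73.2 × 5.12 = 374.8 N·m clockwise.
Lamp: 7.86 × 10 = 78.6 N down at 2.06 m → arm 2.06 m, τ = 78.6 × 2.06 = 161.9 N·m clockwise.
Sack of grain: 21.4 × 10 = 214 N down at 4.66 m → arm 4.66 m, τ = 214 × 4.66 = 997.2 N·m clockwise.
Net moment of the loads = 1534 N·m clockwise.
The upward force F acts at the right end, arm 6.67 m, giving F × 6.67 counterclockwise.
Στ = 0 ⇒ F × 6.67 = 1534 ⇒ F = 1534 / 6.67 = 230 N.

F ≈ 230 N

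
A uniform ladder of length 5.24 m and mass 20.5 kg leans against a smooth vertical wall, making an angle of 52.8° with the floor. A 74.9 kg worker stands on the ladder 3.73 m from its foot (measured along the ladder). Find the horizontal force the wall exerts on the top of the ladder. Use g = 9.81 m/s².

Taking torques about the foot of the ladder:
Ladder weight 20.5×9.81 = 201.1 N acts at 2.62 m along the ladder; its horizontal arm is 2.62·cos52.8° = 1.584 m → τ = 318.5 N·m clockwise.
Worker: 74.9×9.81 = 734.8 N at 3.73 m → arm 2.255 m → τ = 1657 N·m clockwise.
Wall normal N acts horizontally at the top; its moment arm is the height L sinθ = 5.24·sin52.8° = 4.174 m, counterclockwise.
For rotational equilibrium, N × 4.174 = 1976, so N = 473 N.

N_wall ≈ 473 N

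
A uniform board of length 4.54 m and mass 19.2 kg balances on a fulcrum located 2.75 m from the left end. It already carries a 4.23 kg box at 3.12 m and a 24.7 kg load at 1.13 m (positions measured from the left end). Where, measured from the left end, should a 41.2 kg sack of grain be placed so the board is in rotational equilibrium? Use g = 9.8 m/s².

x ≈ 3.91 m from the left end

Sum moments about the fulcrum (at 2.75 m from the left end) (the support reaction has zero arm there).
Beam weight: 19.2 × 9.8 = 188.2 N down at 2.27 m → arm 0.48 m, τ = 188.2 × 0.48 = 90.34 N·m counterclockwise.
Box: 4.23 × 9.8 = 41.45 N down at 3.12 m → arm 0.37 m, τ = 41.45 × 0.37 = 15.34 N·m clockwise.
Load: 24.7 × 9.8 = 242.1 N down at 1.13 m → arm 1.62 m, τ = 242.1 × 1.62 = 392.2 N·m counterclockwise.
Net moment of existing loads = 467.2 N·m counterclockwise.
The sack of grain weighs 41.2 × 9.8 = 403.8 N and must supply an equal clockwise moment, so its lever arm about the fulcrum is 467.2 / 403.8 = 1.16 m.
That puts it at 2.75 + 1.16 = 3.91 m from the left end.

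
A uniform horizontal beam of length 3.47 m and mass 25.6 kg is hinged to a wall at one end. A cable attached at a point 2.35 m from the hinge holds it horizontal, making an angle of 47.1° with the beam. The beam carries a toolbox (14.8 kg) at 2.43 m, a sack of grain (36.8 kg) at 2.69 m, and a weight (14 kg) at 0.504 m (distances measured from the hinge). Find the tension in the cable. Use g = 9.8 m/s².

T ≈ 1060 N

Choose the hinge as the axis so the unknown hinge reaction has zero arm there.
Beam weight: 25.6 × 9.8 = 250.9 N down at 1.735 m → arm 1.735 m, τ = 250.9 × 1.735 = 435.3 N·m clockwise.
Toolbox: 14.8 × 9.8 = 145 N down at 2.43 m → arm 2.43 m, τ = 145 × 2.43 = 352.4 N·m clockwise.
Sack of grain: 36.8 × 9.8 = 360.6 N down at 2.69 m → arm 2.69 m, τ = 360.6 × 2.69 = 970 N·m clockwise.
Weight: 14 × 9.8 = 137.2 N down at 0.504 m → arm 0.504 m, τ = 137.2 × 0.504 = 69.15 N·m clockwise.
Total clockwise load moment = 1827 N·m.
The cable tension T acts at 2.35 m; only its component perpendicular to the beam, T sinθ, produces torque. sin 47.1° = 0.7325.
Balancing moments: T × 2.35 × 0.7325 = 1827, giving T = 1827 / 1.721 = 1060 N.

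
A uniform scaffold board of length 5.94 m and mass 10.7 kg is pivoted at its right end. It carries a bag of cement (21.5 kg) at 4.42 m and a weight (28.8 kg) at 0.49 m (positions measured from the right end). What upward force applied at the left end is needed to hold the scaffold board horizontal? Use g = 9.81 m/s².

F ≈ 233 N

Taking torques about the right end:
Beam weight: 10.7 × 9.81 = 105 N down at 2.97 m → arm 2.97 m, τ = 105 × 2.97 = 311.9 N·m counterclockwise.
Bag of cement: 21.5 × 9.81 = 210.9 N down at 4.42 m → arm 4.42 m, τ = 210.9 × 4.42 = 932.2 N·m counterclockwise.
Weight: 28.8 × 9.81 = 282.5 N down at 0.49 m → arm 0.49 m, τ = 282.5 × 0.49 = 138.4 N·m counterclockwise.
Net moment of the loads = 1382 N·m counterclockwise.
The upward force F acts at the left end, arm 5.94 m, giving F × 5.94 clockwise.
Balancing moments: F × 5.94 = 1382, giving F = 1382 / 5.94 = 233 N.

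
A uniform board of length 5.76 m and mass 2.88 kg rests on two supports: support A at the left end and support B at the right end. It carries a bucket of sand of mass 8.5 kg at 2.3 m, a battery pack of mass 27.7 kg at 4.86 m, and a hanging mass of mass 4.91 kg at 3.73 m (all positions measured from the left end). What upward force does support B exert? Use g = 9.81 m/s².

R_B ≈ 308 N

Choose support A as the axis so its reaction then has zero moment arm.
Beam weight: 2.88 × 9.81 = 28.25 N down at 2.88 m → arm 2.88 m, τ = 28.25 × 2.88 = 81.36 N·m clockwise.
Bucket of sand: 8.5 × 9.81 = 83.39 N down at 2.3 m → arm 2.3 m, τ = 83.39 × 2.3 = 191.8 N·m clockwise.
Battery pack: 27.7 × 9.81 = 271.7 N down at 4.86 m → arm 4.86 m, τ = 271.7 × 4.86 = 1320 N·m clockwise.
Hanging mass: 4.91 × 9.81 = 48.17 N down at 3.73 m → arm 3.73 m, τ = 48.17 × 3.73 = 179.7 N·m clockwise.
Net load moment about support A = 1773 N·m clockwise.
Reaction R at support B is upward at 5.76 m, arm 5.76 m → moment R × 5.76 counterclockwise.
Setting net torque to zero: R × 5.76 = 1773 → R = 308 N.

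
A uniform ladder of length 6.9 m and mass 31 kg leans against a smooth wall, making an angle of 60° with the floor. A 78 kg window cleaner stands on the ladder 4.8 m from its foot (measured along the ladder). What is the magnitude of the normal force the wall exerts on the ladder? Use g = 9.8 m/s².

N_wall ≈ 395 N

Choose the foot of the ladder as the axis so the floor normal and friction both act there and drop out.
Ladder weight 31×9.8 = 303.8 N acts at 3.45 m along the ladder; its horizontal arm is 3.45·cos60° = 1.725 m → τ = 524.1 N·m clockwise.
Window cleaner: 78×9.8 = 764.4 N at 4.8 m → arm 2.4 m → τ = 1835 N·m clockwise.
Wall normal N acts horizontally at the top; its moment arm is the height L sinθ = 6.9·sin60° = 5.976 m, counterclockwise.
Στ = 0 ⇒ N × 5.976 = 2359 ⇒ N = 395 N.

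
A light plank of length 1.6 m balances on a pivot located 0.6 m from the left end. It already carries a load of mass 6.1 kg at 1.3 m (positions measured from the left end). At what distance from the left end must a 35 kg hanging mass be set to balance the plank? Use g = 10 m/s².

About the pivot (at 0.6 m from the left end):
Load: 6.1 × 10 = 61 N down at 1.3 m → arm 0.7 m, τ = 61 × 0.7 = 42.7 N·m clockwise.
Net moment of existing loads = 42.7 N·m clockwise.
The hanging mass weighs 35 × 10 = 350 N and must supply an equal counterclockwise moment, so its lever arm about the pivot is 42.7 / 350 = 0.122 m.
That puts it at 0.6 − 0.122 = 0.478 m from the left end.

x ≈ 0.478 m from the left end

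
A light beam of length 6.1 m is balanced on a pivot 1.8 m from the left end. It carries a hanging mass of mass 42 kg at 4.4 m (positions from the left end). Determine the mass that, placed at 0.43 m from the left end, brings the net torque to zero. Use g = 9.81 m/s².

Take moments about the pivot (at 1.8 m from the left end).
Hanging mass: 42 × 9.81 = 412 N down at 4.4 m → arm 2.6 m, τ = 412 × 2.6 = 1071 N·m clockwise.
Net moment of known loads = 1071 N·m clockwise.
An unknown mass m at 0.43 m has arm 1.37 m; its moment is m·g·1.37 counterclockwise.
Setting net torque to zero: m × 9.81 × 1.37 = 1071 → m = 1071 / (9.81 × 1.37) = 79.7 kg.

m ≈ 79.7 kg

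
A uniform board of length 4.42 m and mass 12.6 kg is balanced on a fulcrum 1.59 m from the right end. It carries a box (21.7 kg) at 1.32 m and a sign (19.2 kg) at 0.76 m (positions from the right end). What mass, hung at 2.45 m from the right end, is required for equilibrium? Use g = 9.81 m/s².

m ≈ 16.3 kg

About the fulcrum (at 1.59 m from the right end):
Beam weight: 12.6 × 9.81 = 123.6 N down at 2.21 m → arm 0.62 m, τ = 123.6 × 0.62 = 76.63 N·m counterclockwise.
Box: 21.7 × 9.81 = 212.9 N down at 1.32 m → arm 0.27 m, τ = 212.9 × 0.27 = 57.48 N·m clockwise.
Sign: 19.2 × 9.81 = 188.4 N down at 0.76 m → arm 0.83 m, τ = 188.4 × 0.83 = 156.4 N·m clockwise.
Net moment of known loads = 137.2 N·m clockwise.
An unknown mass m at 2.45 m has arm 0.86 m; its moment is m·g·0.86 counterclockwise.
For rotational equilibrium, m × 9.81 × 0.86 = 137.2, so m = 137.2 / (9.81 × 0.86) = 16.3 kg.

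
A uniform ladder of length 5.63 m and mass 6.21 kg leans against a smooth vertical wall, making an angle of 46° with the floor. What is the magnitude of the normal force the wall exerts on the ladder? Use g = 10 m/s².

N_wall ≈ 30 N

Take moments about the foot of the ladder.
Ladder weight 6.21×10 = 62.1 N acts at 2.815 m along the ladder; its horizontal arm is 2.815·cos46° = 1.955 m → τ = 121.4 N·m clockwise.
Wall normal N acts horizontally at the top; its moment arm is the height L sinθ = 5.63·sin46° = 4.05 m, counterclockwise.
Setting net torque to zero: N × 4.05 = 121.4 → N = 30 N.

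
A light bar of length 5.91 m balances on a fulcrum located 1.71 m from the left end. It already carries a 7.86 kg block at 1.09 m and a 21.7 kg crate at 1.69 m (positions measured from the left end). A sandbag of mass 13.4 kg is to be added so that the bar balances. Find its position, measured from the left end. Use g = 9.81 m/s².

x ≈ 2.11 m from the left end

Sum moments about the fulcrum (at 1.71 m from the left end) (the support reaction has zero arm there).
Block: 7.86 × 9.81 = 77.11 N down at 1.09 m → arm 0.62 m, τ = 77.11 × 0.62 = 47.81 N·m counterclockwise.
Crate: 21.7 × 9.81 = 212.9 N down at 1.69 m → arm 0.02 m, τ = 212.9 × 0.02 = 4.258 N·m counterclockwise.
Net moment of existing loads = 52.07 N·m counterclockwise.
The sandbag weighs 13.4 × 9.81 = 131.5 N and must supply an equal clockwise moment, so its lever arm about the fulcrum is 52.07 / 131.5 = 0.396 m.
That puts it at 1.71 + 0.396 = 2.11 m from the left end.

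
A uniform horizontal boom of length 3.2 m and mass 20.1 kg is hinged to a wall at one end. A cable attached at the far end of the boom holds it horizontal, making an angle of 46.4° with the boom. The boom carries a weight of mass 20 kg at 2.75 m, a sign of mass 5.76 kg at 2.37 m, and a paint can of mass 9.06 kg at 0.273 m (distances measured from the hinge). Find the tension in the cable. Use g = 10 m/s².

T ≈ 446 N

Choose the hinge as the axis so the unknown hinge reaction has zero arm there.
Beam weight: 20.1 × 10 = 201 N down at 1.6 m → arm 1.6 m, τ = 201 × 1.6 = 321.6 N·m clockwise.
Weight: 20 × 10 = 200 N down at 2.75 m → arm 2.75 m, τ = 200 × 2.75 = 550 N·m clockwise.
Sign: 5.76 × 10 = 57.6 N down at 2.37 m → arm 2.37 m, τ = 57.6 × 2.37 = 136.5 N·m clockwise.
Paint can: 9.06 × 10 = 90.6 N down at 0.273 m → arm 0.273 m, τ = 90.6 × 0.273 = 24.73 N·m clockwise.
Total clockwise load moment = 1033 N·m.
The cable tension T acts at 3.2 m; only its component perpendicular to the boom, T sinθ, produces torque. sin 46.4° = 0.7242.
Balancing moments: T × 3.2 × 0.7242 = 1033, giving T = 1033 / 2.317 = 446 N.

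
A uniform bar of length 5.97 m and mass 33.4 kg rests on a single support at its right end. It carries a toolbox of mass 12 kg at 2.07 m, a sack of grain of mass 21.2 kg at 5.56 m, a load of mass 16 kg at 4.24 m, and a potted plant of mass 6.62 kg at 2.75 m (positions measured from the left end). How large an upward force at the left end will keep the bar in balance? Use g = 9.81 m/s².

About the right end:
Beam weight: 33.4 × 9.81 = 327.7 N down at 2.985 m → arm 2.985 m, τ = 327.7 × 2.985 = 978.2 N·m counterclockwise.
Toolbox: 12 × 9.81 = 117.7 N down at 2.07 m → arm 3.9 m, τ = 117.7 × 3.9 = 459 N·m counterclockwise.
Sack of grain: 21.2 × 9.81 = 208 N down at 5.56 m → arm 0.41 m, τ = 208 × 0.41 = 85.28 N·m counterclockwise.
Load: 16 × 9.81 = 157 N down at 4.24 m → arm 1.73 m, τ = 157 × 1.73 = 271.6 N·m counterclockwise.
Potted plant: 6.62 × 9.81 = 64.94 N down at 2.75 m → arm 3.22 m, τ = 64.94 × 3.22 = 209.1 N·m counterclockwise.
Net moment of the loads = 2003 N·m counterclockwise.
The upward force F acts at the left end, arm 5.97 m, giving F × 5.97 clockwise.
Balancing moments: F × 5.97 = 2003, giving F = 2003 / 5.97 = 336 N.

F ≈ 336 N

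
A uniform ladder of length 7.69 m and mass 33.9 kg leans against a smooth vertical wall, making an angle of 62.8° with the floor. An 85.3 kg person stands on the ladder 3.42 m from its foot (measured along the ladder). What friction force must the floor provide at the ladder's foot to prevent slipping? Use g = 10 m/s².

f ≈ 282 N

Take moments about the foot of the ladder.
Ladder weight 33.9×10 = 339 N acts at 3.845 m along the ladder; its horizontal arm is 3.845·cos62.8° = 1.758 m → τ = 596 N·m clockwise.
Person: 85.3×10 = 853 N at 3.42 m → arm 1.563 m → τ = 1333 N·m clockwise.
Wall normal N acts horizontally at the top; its moment arm is the height L sinθ = 7.69·sin62.8° = 6.84 m, counterclockwise.
Balancing moments: N × 6.84 = 1929, giving N = 282 N.
ΣFx = 0: friction at the foot balances the wall's push, so f = N_wall = 282 N.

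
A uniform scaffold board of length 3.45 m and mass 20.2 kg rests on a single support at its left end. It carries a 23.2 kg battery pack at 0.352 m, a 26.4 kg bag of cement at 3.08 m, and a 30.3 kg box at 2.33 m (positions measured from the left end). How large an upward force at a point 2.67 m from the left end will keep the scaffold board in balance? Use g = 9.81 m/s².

F ≈ 716 N

About the left end:
Beam weight: 20.2 × 9.81 = 198.2 N down at 1.725 m → arm 1.725 m, τ = 198.2 × 1.725 = 341.9 N·m clockwise.
Battery pack: 23.2 × 9.81 = 227.6 N down at 0.352 m → arm 0.352 m, τ = 227.6 × 0.352 = 80.12 N·m clockwise.
Bag of cement: 26.4 × 9.81 = 259 N down at 3.08 m → arm 3.08 m, τ = 259 × 3.08 = 797.7 N·m clockwise.
Box: 30.3 × 9.81 = 297.2 N down at 2.33 m → arm 2.33 m, τ = 297.2 × 2.33 = 692.5 N·m clockwise.
Net moment of the loads = 1912 N·m clockwise.
The upward force F acts at a point 2.67 m from the left end, arm 2.67 m, giving F × 2.67 counterclockwise.
Balancing moments: F × 2.67 = 1912, giving F = 1912 / 2.67 = 716 N.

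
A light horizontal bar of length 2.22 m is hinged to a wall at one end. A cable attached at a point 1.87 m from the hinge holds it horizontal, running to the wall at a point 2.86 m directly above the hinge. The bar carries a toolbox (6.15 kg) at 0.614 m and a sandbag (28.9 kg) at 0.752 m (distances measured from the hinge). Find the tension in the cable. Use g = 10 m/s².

Choose the hinge as the axis so the unknown hinge reaction has zero arm there.
Toolbox: 6.15 × 10 = 61.5 N down at 0.614 m → arm 0.614 m, τ = 61.5 × 0.614 = 37.76 N·m clockwise.
Sandbag: 28.9 × 10 = 289 N down at 0.752 m → arm 0.752 m, τ = 289 × 0.752 = 217.3 N·m clockwise.
Total clockwise load moment = 255.1 N·m.
The cable tension T acts at 1.87 m; only its component perpendicular to the bar, T sinθ, produces torque. sinθ = h/√(h²+d²) = 2.86/√(2.86²+1.87²) = 0.837.
For rotational equilibrium, T × 1.87 × 0.837 = 255.1, so T = 255.1 / 1.565 = 163 N.

T ≈ 163 N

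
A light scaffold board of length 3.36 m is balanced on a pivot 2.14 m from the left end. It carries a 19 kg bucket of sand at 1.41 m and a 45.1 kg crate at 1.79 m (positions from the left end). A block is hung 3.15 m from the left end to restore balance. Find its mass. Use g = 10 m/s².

m ≈ 29.4 kg

Take moments about the pivot (at 2.14 m from the left end).
Bucket of sand: 19 × 10 = 190 N down at 1.41 m → arm 0.73 m, τ = 190 × 0.73 = 138.7 N·m counterclockwise.
Crate: 45.1 × 10 = 451 N down at 1.79 m → arm 0.35 m, τ = 451 × 0.35 = 157.8 N·m counterclockwise.
Net moment of known loads = 296.5 N·m counterclockwise.
An unknown mass m at 3.15 m has arm 1.01 m; its moment is m·g·1.01 clockwise.
Setting net torque to zero: m × 10 × 1.01 = 296.5 → m = 296.5 / (10 × 1.01) = 29.4 kg.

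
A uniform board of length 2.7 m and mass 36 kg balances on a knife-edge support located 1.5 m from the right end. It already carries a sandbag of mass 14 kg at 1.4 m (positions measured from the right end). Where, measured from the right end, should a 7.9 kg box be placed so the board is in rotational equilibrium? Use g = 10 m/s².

Taking torques about the knife-edge support (at 1.5 m from the right end):
Beam weight: 36 × 10 = 360 N down at 1.35 m → arm 0.15 m, τ = 360 × 0.15 = 54 N·m clockwise.
Sandbag: 14 × 10 = 140 N down at 1.4 m → arm 0.1 m, τ = 140 × 0.1 = 14 N·m clockwise.
Net moment of existing loads = 68 N·m clockwise.
The box weighs 7.9 × 10 = 79 N and must supply an equal counterclockwise moment, so its lever arm about the knife-edge support is 68 / 79 = 0.861 m.
That puts it at 1.5 + 0.861 = 2.36 m from the right end.

x ≈ 2.36 m from the right end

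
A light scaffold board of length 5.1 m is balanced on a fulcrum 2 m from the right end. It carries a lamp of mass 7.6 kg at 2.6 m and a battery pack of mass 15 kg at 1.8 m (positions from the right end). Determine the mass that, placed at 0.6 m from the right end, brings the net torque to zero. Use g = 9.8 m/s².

m ≈ 1.11 kg

Take moments about the fulcrum (at 2 m from the right end).
Lamp: 7.6 × 9.8 = 74.48 N down at 2.6 m → arm 0.6 m, τ = 74.48 × 0.6 = 44.69 N·m counterclockwise.
Battery pack: 15 × 9.8 = 147 N down at 1.8 m → arm 0.2 m, τ = 147 × 0.2 = 29.4 N·m clockwise.
Net moment of known loads = 15.29 N·m counterclockwise.
An unknown mass m at 0.6 m has arm 1.4 m; its moment is m·g·1.4 clockwise.
Στ = 0 ⇒ m × 9.8 × 1.4 = 15.29 ⇒ m = 15.29 / (9.8 × 1.4) = 1.11 kg.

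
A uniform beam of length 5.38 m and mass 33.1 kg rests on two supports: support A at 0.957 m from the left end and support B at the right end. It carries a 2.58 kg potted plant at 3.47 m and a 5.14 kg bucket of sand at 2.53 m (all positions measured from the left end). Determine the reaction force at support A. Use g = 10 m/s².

R_A ≈ 246 N

Choose support B as the axis so its reaction then has zero moment arm.
Beam weight: 33.1 × 10 = 331 N down at 2.69 m → arm 2.69 m, τ = 331 × 2.69 = 890.4 N·m counterclockwise.
Potted plant: 2.58 × 10 = 25.8 N down at 3.47 m → arm 1.91 m, τ = 25.8 × 1.91 = 49.28 N·m counterclockwise.
Bucket of sand: 5.14 × 10 = 51.4 N down at 2.53 m → arm 2.85 m, τ = 51.4 × 2.85 = 146.5 N·m counterclockwise.
Net load moment about support B = 1086 N·m counterclockwise.
Reaction R at support A is upward at 0.957 m, arm 4.423 m → moment R × 4.423 clockwise.
Στ = 0 ⇒ R × 4.423 = 1086 ⇒ R = 246 N.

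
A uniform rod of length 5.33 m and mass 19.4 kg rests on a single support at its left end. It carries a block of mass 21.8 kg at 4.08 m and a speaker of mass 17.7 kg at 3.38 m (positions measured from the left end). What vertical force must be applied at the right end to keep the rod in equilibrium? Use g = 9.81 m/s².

F ≈ 369 N

About the left end:
Beam weight: 19.4 × 9.81 = 190.3 N down at 2.665 m → arm 2.665 m, τ = 190.3 × 2.665 = 507.1 N·m clockwise.
Block: 21.8 × 9.81 = 213.9 N down at 4.08 m → arm 4.08 m, τ = 213.9 × 4.08 = 872.7 N·m clockwise.
Speaker: 17.7 × 9.81 = 173.6 N down at 3.38 m → arm 3.38 m, τ = 173.6 × 3.38 = 586.8 N·m clockwise.
Net moment of the loads = 1967 N·m clockwise.
The upward force F acts at the right end, arm 5.33 m, giving F × 5.33 counterclockwise.
Setting net torque to zero: F × 5.33 = 1967 → F = 1967 / 5.33 = 369 N.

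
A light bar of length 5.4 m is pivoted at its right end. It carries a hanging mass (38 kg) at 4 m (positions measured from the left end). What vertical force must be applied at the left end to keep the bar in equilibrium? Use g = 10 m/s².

F ≈ 98.5 N

About the right end:
Hanging mass: 38 × 10 = 380 N down at 4 m → arm 1.4 m, τ = 380 × 1.4 = 532 N·m counterclockwise.
Net moment of the loads = 532 N·m counterclockwise.
The upward force F acts at the left end, arm 5.4 m, giving F × 5.4 clockwise.
Setting net torque to zero: F × 5.4 = 532 → F = 532 / 5.4 = 98.5 N.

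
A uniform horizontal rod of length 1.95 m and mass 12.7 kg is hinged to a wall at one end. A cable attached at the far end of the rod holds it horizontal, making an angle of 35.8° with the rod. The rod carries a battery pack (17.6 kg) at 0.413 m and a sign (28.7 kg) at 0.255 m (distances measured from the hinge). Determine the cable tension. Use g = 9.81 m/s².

Taking torques about the hinge:
Beam weight: 12.7 × 9.81 = 124.6 N down at 0.975 m → arm 0.975 m, τ = 124.6 × 0.975 = 121.5 N·m clockwise.
Battery pack: 17.6 × 9.81 = 172.7 N down at 0.413 m → arm 0.413 m, τ = 172.7 × 0.413 = 71.33 N·m clockwise.
Sign: 28.7 × 9.81 = 281.5 N down at 0.255 m → arm 0.255 m, τ = 281.5 × 0.255 = 71.78 N·m clockwise.
Total clockwise load moment = 264.6 N·m.
The cable tension T acts at 1.95 m; only its component perpendicular to the rod, T sinθ, produces torque. sin 35.8° = 0.585.
Setting net torque to zero: T × 1.95 × 0.585 = 264.6 → T = 264.6 / 1.141 = 232 N.

T ≈ 232 N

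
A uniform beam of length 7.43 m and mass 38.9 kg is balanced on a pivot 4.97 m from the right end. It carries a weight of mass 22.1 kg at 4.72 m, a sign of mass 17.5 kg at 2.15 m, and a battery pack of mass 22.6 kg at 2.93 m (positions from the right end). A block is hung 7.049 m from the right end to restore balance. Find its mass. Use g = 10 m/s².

m ≈ 72.1 kg

Taking torques about the pivot (at 4.97 m from the right end):
Beam weight: 38.9 × 10 = 389 N down at 3.715 m → arm 1.255 m, τ = 389 × 1.255 = 488.2 N·m clockwise.
Weight: 22.1 × 10 = 221 N down at 4.72 m → arm 0.25 m, τ = 221 × 0.25 = 55.25 N·m clockwise.
Sign: 17.5 × 10 = 175 N down at 2.15 m → arm 2.82 m, τ = 175 × 2.82 = 493.5 N·m clockwise.
Battery pack: 22.6 × 10 = 226 N down at 2.93 m → arm 2.04 m, τ = 226 × 2.04 = 461 N·m clockwise.
Net moment of known loads = 1498 N·m clockwise.
An unknown mass m at 7.049 m has arm 2.079 m; its moment is m·g·2.079 counterclockwise.
Setting net torque to zero: m × 10 × 2.079 = 1498 → m = 1498 / (10 × 2.079) = 72.1 kg.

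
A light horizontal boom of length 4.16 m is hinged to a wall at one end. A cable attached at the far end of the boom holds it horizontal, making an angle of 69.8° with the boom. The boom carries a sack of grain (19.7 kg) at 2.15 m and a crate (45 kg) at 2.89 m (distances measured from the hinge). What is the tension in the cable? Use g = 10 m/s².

Choose the hinge as the axis so the unknown hinge reaction has zero arm there.
Sack of grain: 19.7 × 10 = 197 N down at 2.15 m → arm 2.15 m, τ = 197 × 2.15 = 423.5 N·m clockwise.
Crate: 45 × 10 = 450 N down at 2.89 m → arm 2.89 m, τ = 450 × 2.89 = 1300 N·m clockwise.
Total clockwise load moment = 1724 N·m.
The cable tension T acts at 4.16 m; only its component perpendicular to the boom, T sinθ, produces torque. sin 69.8° = 0.9385.
Στ = 0 ⇒ T × 4.16 × 0.9385 = 1724 ⇒ T = 1724 / 3.904 = 442 N.

T ≈ 442 N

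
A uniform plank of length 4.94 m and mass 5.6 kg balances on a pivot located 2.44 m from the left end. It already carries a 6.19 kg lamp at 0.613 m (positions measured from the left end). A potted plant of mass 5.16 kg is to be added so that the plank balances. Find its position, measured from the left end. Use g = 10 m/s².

x ≈ 4.6 m from the left end

Choose the pivot (at 2.44 m from the left end) as the axis so the support reaction has zero arm there.
Beam weight: 5.6 × 10 = 56 N down at 2.47 m → arm 0.03 m, τ = 56 × 0.03 = 1.68 N·m clockwise.
Lamp: 6.19 × 10 = 61.9 N down at 0.613 m → arm 1.827 m, τ = 61.9 × 1.827 = 113.1 N·m counterclockwise.
Net moment of existing loads = 111.4 N·m counterclockwise.
The potted plant weighs 5.16 × 10 = 51.6 N and must supply an equal clockwise moment, so its lever arm about the pivot is 111.4 / 51.6 = 2.16 m.
That puts it at 2.44 + 2.16 = 4.6 m from the left end.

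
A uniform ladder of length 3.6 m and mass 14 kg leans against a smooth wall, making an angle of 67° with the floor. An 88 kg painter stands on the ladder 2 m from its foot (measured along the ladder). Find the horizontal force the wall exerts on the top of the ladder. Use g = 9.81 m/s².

N_wall ≈ 233 N

About the foot of the ladder:
Ladder weight 14×9.81 = 137.3 N acts at 1.8 m along the ladder; its horizontal arm is 1.8·cos67° = 0.7033 m → τ = 96.56 N·m clockwise.
Painter: 88×9.81 = 863.3 N at 2 m → arm 0.7815 m → τ = 674.7 N·m clockwise.
Wall normal N acts horizontally at the top; its moment arm is the height L sinθ = 3.6·sin67° = 3.314 m, counterclockwise.
Στ = 0 ⇒ N × 3.314 = 771.3 ⇒ N = 233 N.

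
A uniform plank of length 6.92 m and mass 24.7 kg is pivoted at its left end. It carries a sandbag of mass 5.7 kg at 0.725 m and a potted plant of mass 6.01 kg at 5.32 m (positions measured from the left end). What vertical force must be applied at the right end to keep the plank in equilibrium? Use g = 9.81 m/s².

F ≈ 172 N

Sum moments about the left end (the unknown pivot reaction has zero arm there).
Beam weight: 24.7 × 9.81 = 242.3 N down at 3.46 m → arm 3.46 m, τ = 242.3 × 3.46 = 838.4 N·m clockwise.
Sandbag: 5.7 × 9.81 = 55.92 N down at 0.725 m → arm 0.725 m, τ = 55.92 × 0.725 = 40.54 N·m clockwise.
Potted plant: 6.01 × 9.81 = 58.96 N down at 5.32 m → arm 5.32 m, τ = 58.96 × 5.32 = 313.7 N·m clockwise.
Net moment of the loads = 1193 N·m clockwise.
The upward force F acts at the right end, arm 6.92 m, giving F × 6.92 counterclockwise.
Στ = 0 ⇒ F × 6.92 = 1193 ⇒ F = 1193 / 6.92 = 172 N.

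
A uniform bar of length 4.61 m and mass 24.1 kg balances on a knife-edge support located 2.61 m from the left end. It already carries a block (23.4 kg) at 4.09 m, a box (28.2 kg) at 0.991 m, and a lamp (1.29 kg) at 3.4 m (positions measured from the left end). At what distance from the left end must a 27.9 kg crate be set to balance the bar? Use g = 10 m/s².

x ≈ 3.23 m from the left end

Sum moments about the knife-edge support (at 2.61 m from the left end) (the support reaction has zero arm there).
Beam weight: 24.1 × 10 = 241 N down at 2.305 m → arm 0.305 m, τ = 241 × 0.305 = 73.5 N·m counterclockwise.
Block: 23.4 × 10 = 234 N down at 4.09 m → arm 1.48 m, τ = 234 × 1.48 = 346.3 N·m clockwise.
Box: 28.2 × 10 = 282 N down at 0.991 m → arm 1.619 m, τ = 282 × 1.619 = 456.6 N·m counterclockwise.
Lamp: 1.29 × 10 = 12.9 N down at 3.4 m → arm 0.79 m, τ = 12.9 × 0.79 = 10.19 N·m clockwise.
Net moment of existing loads = 173.6 N·m counterclockwise.
The crate weighs 27.9 × 10 = 279 N and must supply an equal clockwise moment, so its lever arm about the knife-edge support is 173.6 / 279 = 0.622 m.
That puts it at 2.61 + 0.622 = 3.23 m from the left end.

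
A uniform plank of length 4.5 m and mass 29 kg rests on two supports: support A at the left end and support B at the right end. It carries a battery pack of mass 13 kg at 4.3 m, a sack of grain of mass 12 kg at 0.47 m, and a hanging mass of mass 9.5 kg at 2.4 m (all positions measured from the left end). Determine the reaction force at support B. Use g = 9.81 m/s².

R_B ≈ 326 N

Choose support A as the axis so its reaction then has zero moment arm.
Beam weight: 29 × 9.81 = 284.5 N down at 2.25 m → arm 2.25 m, τ = 284.5 × 2.25 = 640.1 N·m clockwise.
Battery pack: 13 × 9.81 = 127.5 N down at 4.3 m → arm 4.3 m, τ = 127.5 × 4.3 = 548.2 N·m clockwise.
Sack of grain: 12 × 9.81 = 117.7 N down at 0.47 m → arm 0.47 m, τ = 117.7 × 0.47 = 55.32 N·m clockwise.
Hanging mass: 9.5 × 9.81 = 93.2 N down at 2.4 m → arm 2.4 m, τ = 93.2 × 2.4 = 223.7 N·m clockwise.
Net load moment about support A = 1467 N·m clockwise.
Reaction R at support B is upward at 4.5 m, arm 4.5 m → moment R × 4.5 counterclockwise.
For rotational equilibrium, R × 4.5 = 1467, so R = 326 N.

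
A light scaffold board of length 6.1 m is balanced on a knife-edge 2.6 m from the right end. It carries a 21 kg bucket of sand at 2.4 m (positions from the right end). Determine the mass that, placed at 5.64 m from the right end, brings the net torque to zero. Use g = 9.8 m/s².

m ≈ 1.38 kg

Sum moments about the knife-edge (at 2.6 m from the right end) (the support reaction has zero arm there).
Bucket of sand: 21 × 9.8 = 205.8 N down at 2.4 m → arm 0.2 m, τ = 205.8 × 0.2 = 41.16 N·m clockwise.
Net moment of known loads = 41.16 N·m clockwise.
An unknown mass m at 5.64 m has arm 3.04 m; its moment is m·g·3.04 counterclockwise.
Στ = 0 ⇒ m × 9.8 × 3.04 = 41.16 ⇒ m = 41.16 / (9.8 × 3.04) = 1.38 kg.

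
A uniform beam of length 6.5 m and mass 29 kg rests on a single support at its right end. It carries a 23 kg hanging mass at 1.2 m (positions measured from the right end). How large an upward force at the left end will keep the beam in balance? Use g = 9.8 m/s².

About the right end:
Beam weight: 29 × 9.8 = 284.2 N down at 3.25 m → arm 3.25 m, τ = 284.2 × 3.25 = 923.6 N·m counterclockwise.
Hanging mass: 23 × 9.8 = 225.4 N down at 1.2 m → arm 1.2 m, τ = 225.4 × 1.2 = 270.5 N·m counterclockwise.
Net moment of the loads = 1194 N·m counterclockwise.
The upward force F acts at the left end, arm 6.5 m, giving F × 6.5 clockwise.
Στ = 0 ⇒ F × 6.5 = 1194 ⇒ F = 1194 / 6.5 = 184 N.

F ≈ 184 N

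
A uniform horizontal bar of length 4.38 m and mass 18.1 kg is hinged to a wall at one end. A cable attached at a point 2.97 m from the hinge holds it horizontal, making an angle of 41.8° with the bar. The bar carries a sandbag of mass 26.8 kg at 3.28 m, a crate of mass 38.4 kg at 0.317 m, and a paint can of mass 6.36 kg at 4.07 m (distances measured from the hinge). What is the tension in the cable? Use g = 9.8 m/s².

Choose the hinge as the axis so the unknown hinge reaction has zero arm there.
Beam weight: 18.1 × 9.8 = 177.4 N down at 2.19 m → arm 2.19 m, τ = 177.4 × 2.19 = 388.5 N·m clockwise.
Sandbag: 26.8 × 9.8 = 262.6 N down at 3.28 m → arm 3.28 m, τ = 262.6 × 3.28 = 861.3 N·m clockwise.
Crate: 38.4 × 9.8 = 376.3 N down at 0.317 m → arm 0.317 m, τ = 376.3 × 0.317 = 119.3 N·m clockwise.
Paint can: 6.36 × 9.8 = 62.33 N down at 4.07 m → arm 4.07 m, τ = 62.33 × 4.07 = 253.7 N·m clockwise.
Total clockwise load moment = 1623 N·m.
The cable tension T acts at 2.97 m; only its component perpendicular to the bar, T sinθ, produces torque. sin 41.8° = 0.6665.
Balancing moments: T × 2.97 × 0.6665 = 1623, giving T = 1623 / 1.98 = 820 N.

T ≈ 820 N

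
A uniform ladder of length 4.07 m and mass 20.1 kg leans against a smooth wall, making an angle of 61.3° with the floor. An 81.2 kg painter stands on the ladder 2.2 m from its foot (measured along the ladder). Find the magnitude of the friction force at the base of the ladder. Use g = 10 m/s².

Take moments about the foot of the ladder.
Ladder weight 20.1×10 = 201 N acts at 2.035 m along the ladder; its horizontal arm is 2.035·cos61.3° = 0.9773 m → τ = 196.4 N·m clockwise.
Painter: 81.2×10 = 812 N at 2.2 m → arm 1.056 m → τ = 857.5 N·m clockwise.
Wall normal N acts horizontally at the top; its moment arm is the height L sinθ = 4.07·sin61.3° = 3.57 m, counterclockwise.
For rotational equilibrium, N × 3.57 = 1054, so N = 295 N.
ΣFx = 0: friction at the foot balances the wall's push, so f = N_wall = 295 N.

f ≈ 295 N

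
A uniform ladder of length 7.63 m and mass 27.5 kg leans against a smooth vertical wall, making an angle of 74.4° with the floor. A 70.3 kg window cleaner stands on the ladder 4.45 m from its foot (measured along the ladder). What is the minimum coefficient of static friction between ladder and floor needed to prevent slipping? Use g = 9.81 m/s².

Taking torques about the foot of the ladder:
Ladder weight 27.5×9.81 = 269.8 N acts at 3.815 m along the ladder; its horizontal arm is 3.815·cos74.4° = 1.026 m → τ = 276.8 N·m clockwise.
Window cleaner: 70.3×9.81 = 689.6 N at 4.45 m → arm 1.197 m → τ = 825.5 N·m clockwise.
Wall normal N acts horizontally at the top; its moment arm is the height L sinθ = 7.63·sin74.4° = 7.349 m, counterclockwise.
Balancing moments: N × 7.349 = 1102, giving N = 150 N.
ΣFx = 0 ⇒ f = N_wall = 150 N. ΣFy = 0 ⇒ N_floor = 959.4 N.
μ_min = f / N_floor = 150 / 959.4 = 0.156.

μ_min ≈ 0.156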